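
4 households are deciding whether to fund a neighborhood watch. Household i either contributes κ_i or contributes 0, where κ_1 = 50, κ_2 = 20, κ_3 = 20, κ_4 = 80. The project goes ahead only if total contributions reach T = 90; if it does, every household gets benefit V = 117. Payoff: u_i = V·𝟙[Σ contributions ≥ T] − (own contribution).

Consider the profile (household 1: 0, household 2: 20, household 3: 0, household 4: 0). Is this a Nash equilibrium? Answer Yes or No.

No

Total = 20 < 90: not provided.
Household 1 (pledges 0, payoff 0): pledging 50 → total 70, payoff -50. No gain.
Household 2 (pledges 20, payoff -20): dropping to 0 → total 0, payoff 0. Profitable deviation.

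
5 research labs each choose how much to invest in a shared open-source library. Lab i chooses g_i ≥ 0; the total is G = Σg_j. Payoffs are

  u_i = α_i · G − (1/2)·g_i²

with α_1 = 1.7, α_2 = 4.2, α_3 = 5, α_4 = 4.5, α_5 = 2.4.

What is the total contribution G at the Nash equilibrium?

17.8

Lab i's FOC: ∂u_i/∂g_i = α_i − g_i = 0, so g_i* = α_i.
NE contributions = (1.7, 4.2, 5, 4.5, 2.4); G = 17.8.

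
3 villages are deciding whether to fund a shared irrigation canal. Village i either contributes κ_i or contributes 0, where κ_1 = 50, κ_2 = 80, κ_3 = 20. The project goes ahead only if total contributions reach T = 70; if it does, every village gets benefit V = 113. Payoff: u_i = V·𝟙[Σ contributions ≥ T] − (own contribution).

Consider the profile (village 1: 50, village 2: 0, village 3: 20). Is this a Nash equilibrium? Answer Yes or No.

Yes

Total = 70 ≥ 70: provided.
Village 1 (pledges 50, payoff 63): dropping to 0 → total 20, payoff 0. No gain.
Village 2 (pledges 0, payoff 113): pledging 80 → total 150, payoff 33. No gain.
Village 3 (pledges 20, payoff 93): dropping to 0 → total 50, payoff 0. No gain.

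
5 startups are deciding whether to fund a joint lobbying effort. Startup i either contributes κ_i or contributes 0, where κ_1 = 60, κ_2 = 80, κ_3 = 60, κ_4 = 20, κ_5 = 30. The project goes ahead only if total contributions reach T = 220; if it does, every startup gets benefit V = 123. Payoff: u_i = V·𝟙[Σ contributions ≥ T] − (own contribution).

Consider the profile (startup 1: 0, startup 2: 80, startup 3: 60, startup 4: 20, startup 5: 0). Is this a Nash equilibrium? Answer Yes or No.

Total = 160 < 220: not provided.
Startup 1 (pledges 0, payoff 0): pledging 60 → total 220, payoff 63. Profitable deviation.

No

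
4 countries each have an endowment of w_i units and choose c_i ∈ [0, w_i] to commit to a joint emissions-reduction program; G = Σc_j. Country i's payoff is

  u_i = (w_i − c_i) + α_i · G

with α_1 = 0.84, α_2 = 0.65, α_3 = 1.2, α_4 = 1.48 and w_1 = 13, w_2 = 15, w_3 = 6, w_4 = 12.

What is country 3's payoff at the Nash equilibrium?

∂u_i/∂c_i = α_i − 1, so country i contributes w_i if α_i > 1, else 0.
α_i > 1 for i ∈ {3, 4}; NE contributions (0, 0, 6, 12), G = 18.
u_3 = (6 − 6) + 1.2·18 = 21.6.

21.6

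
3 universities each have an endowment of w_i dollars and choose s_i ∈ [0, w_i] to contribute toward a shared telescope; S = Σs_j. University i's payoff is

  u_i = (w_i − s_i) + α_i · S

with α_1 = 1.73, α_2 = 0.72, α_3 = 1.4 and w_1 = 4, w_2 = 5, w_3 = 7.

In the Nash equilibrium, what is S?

11

∂u_i/∂s_i = α_i − 1, so university i contributes w_i if α_i > 1, else 0.
α_i > 1 for i ∈ {1, 3}; NE contributions (4, 0, 7), S = 11.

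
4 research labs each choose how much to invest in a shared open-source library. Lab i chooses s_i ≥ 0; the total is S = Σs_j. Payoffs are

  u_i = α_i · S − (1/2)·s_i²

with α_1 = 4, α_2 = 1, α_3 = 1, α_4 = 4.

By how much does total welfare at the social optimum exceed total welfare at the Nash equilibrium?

Lab i's FOC: ∂u_i/∂s_i = α_i − s_i = 0, so s_i* = α_i.
NE contributions = (4, 1, 1, 4); S = 10.
W^NE = (Σα)·S − ½Σα_i² = 10² − ½·34 = 83.
Planner sets s_i = Σα_j = 10 for every i, so S^SO = 4·10 = 40.
W^SO = (Σα)·S^SO − ½·4·(Σα)² = (4/2)·10² = 200.
Deadweight loss = W^SO − W^NE = 117.

117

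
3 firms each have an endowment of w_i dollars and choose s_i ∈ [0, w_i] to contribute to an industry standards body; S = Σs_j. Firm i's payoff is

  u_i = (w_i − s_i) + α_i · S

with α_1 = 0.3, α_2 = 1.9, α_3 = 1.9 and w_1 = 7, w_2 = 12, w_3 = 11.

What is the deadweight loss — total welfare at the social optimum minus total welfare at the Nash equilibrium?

21.7

∂u_i/∂s_i = α_i − 1, so firm i contributes w_i if α_i > 1, else 0.
α_i > 1 for i ∈ {2, 3}; NE contributions (0, 12, 11), S = 23.
W^NE = Σw_i − S^NE + (Σα_i)·S^NE = 30 + 3.1·23 = 101.3.
Planner: ∂(Σu_j)/∂s_i = Σα_j − 1 = 3.1 > 0, so everyone contributes w_i; S^SO = 30, W^SO = 30 + 3.1·30 = 123.
Deadweight loss = 21.7.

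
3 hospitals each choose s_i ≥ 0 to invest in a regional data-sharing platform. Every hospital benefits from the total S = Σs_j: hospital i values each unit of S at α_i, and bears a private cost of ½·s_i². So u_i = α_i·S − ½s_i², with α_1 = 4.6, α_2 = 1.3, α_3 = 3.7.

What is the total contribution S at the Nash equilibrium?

9.6

Hospital i's FOC: ∂u_i/∂s_i = α_i − s_i = 0, so s_i* = α_i.
NE contributions = (4.6, 1.3, 3.7); S = 9.6.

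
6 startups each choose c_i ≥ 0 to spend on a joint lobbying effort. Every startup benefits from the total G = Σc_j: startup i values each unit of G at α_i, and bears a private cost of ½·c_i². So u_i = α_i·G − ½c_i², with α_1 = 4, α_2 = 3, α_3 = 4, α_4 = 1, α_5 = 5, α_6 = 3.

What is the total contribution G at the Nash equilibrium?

20

Startup i's FOC: ∂u_i/∂c_i = α_i − c_i = 0, so c_i* = α_i.
NE contributions = (4, 3, 4, 1, 5, 3); G = 20.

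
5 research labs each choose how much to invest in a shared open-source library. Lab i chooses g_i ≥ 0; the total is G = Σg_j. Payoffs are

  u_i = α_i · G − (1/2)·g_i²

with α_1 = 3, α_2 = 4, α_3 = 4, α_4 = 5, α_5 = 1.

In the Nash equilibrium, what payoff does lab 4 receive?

72.5

Lab i's FOC: ∂u_i/∂g_i = α_i − g_i = 0, so g_i* = α_i.
NE contributions = (3, 4, 4, 5, 1); G = 17.
u_4 = α_4·G − ½·(g_4)² = 5·17 − ½·5² = 72.5.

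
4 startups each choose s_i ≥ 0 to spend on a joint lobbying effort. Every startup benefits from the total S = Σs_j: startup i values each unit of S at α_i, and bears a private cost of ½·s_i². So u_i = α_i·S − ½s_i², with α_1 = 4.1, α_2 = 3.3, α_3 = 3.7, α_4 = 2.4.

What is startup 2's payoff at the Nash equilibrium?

Startup i's FOC: ∂u_i/∂s_i = α_i − s_i = 0, so s_i* = α_i.
NE contributions = (4.1, 3.3, 3.7, 2.4); S = 13.5.
u_2 = α_2·S − ½·(s_2)² = 3.3·13.5 − ½·3.3² = 39.105.

39.105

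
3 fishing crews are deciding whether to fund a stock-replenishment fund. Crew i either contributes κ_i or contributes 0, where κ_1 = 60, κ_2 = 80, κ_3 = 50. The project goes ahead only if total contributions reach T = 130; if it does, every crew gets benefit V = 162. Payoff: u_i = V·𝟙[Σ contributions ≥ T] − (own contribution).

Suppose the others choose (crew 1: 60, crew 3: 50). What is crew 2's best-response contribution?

80

Others' total = 110. Contributing 80 brings total to 190 ≥ 130: gain V − κ_2 = 82.
Best response: 80.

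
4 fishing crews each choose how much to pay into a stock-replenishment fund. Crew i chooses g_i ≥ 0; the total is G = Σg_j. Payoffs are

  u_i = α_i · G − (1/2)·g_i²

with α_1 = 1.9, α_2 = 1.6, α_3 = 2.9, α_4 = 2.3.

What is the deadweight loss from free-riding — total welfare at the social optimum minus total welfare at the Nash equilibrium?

Crew i's FOC: ∂u_i/∂g_i = α_i − g_i = 0, so g_i* = α_i.
NE contributions = (1.9, 1.6, 2.9, 2.3); G = 8.7.
W^NE = (Σα)·G − ½Σα_i² = 8.7² − ½·19.87 = 65.755.
Planner sets g_i = Σα_j = 8.7 for every i, so G^SO = 4·8.7 = 34.8.
W^SO = (Σα)·G^SO − ½·4·(Σα)² = (4/2)·8.7² = 151.38.
Deadweight loss = W^SO − W^NE = 85.625.

85.625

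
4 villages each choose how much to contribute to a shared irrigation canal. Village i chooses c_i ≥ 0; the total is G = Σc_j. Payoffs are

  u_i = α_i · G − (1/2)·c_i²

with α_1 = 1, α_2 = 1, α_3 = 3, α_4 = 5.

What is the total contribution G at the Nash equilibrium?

Village i's FOC: ∂u_i/∂c_i = α_i − c_i = 0, so c_i* = α_i.
NE contributions = (1, 1, 3, 5); G = 10.

10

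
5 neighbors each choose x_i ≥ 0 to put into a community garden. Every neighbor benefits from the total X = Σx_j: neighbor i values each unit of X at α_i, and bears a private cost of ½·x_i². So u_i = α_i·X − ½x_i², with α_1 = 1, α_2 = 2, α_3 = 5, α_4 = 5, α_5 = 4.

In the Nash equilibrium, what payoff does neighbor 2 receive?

32

Neighbor i's FOC: ∂u_i/∂x_i = α_i − x_i = 0, so x_i* = α_i.
NE contributions = (1, 2, 5, 5, 4); X = 17.
u_2 = α_2·X − ½·(x_2)² = 2·17 − ½·2² = 32.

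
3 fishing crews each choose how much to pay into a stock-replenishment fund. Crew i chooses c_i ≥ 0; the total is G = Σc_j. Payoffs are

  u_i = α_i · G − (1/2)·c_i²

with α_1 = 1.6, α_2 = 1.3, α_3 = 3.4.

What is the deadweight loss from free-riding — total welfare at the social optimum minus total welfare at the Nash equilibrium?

Crew i's FOC: ∂u_i/∂c_i = α_i − c_i = 0, so c_i* = α_i.
NE contributions = (1.6, 1.3, 3.4); G = 6.3.
W^NE = (Σα)·G − ½Σα_i² = 6.3² − ½·15.81 = 31.785.
Planner sets c_i = Σα_j = 6.3 for every i, so G^SO = 3·6.3 = 18.9.
W^SO = (Σα)·G^SO − ½·3·(Σα)² = (3/2)·6.3² = 59.535.
Deadweight loss = W^SO − W^NE = 27.75.

27.75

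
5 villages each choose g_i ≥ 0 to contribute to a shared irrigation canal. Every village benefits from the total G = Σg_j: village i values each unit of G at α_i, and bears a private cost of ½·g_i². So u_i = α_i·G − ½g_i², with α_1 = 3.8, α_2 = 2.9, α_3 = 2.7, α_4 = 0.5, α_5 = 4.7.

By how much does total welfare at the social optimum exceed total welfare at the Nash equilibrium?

Village i's FOC: ∂u_i/∂g_i = α_i − g_i = 0, so g_i* = α_i.
NE contributions = (3.8, 2.9, 2.7, 0.5, 4.7); G = 14.6.
W^NE = (Σα)·G − ½Σα_i² = 14.6² − ½·52.48 = 186.92.
Planner sets g_i = Σα_j = 14.6 for every i, so G^SO = 5·14.6 = 73.
W^SO = (Σα)·G^SO − ½·5·(Σα)² = (5/2)·14.6² = 532.9.
Deadweight loss = W^SO − W^NE = 345.98.

345.98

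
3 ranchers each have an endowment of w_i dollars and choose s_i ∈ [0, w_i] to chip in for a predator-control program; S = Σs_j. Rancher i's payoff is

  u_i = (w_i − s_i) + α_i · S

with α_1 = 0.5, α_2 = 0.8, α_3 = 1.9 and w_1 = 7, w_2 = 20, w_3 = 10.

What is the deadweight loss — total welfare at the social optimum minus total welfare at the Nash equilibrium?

59.4

∂u_i/∂s_i = α_i − 1, so rancher i contributes w_i if α_i > 1, else 0.
α_i > 1 for i ∈ {3}; NE contributions (0, 0, 10), S = 10.
W^NE = Σw_i − S^NE + (Σα_i)·S^NE = 37 + 2.2·10 = 59.
Planner: ∂(Σu_j)/∂s_i = Σα_j − 1 = 2.2 > 0, so everyone contributes w_i; S^SO = 37, W^SO = 37 + 2.2·37 = 118.4.
Deadweight loss = 59.4.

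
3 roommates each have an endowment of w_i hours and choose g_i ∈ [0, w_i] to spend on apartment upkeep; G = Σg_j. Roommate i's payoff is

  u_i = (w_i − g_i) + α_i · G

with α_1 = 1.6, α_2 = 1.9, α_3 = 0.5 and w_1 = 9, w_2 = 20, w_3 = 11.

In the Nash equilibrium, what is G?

29

∂u_i/∂g_i = α_i − 1, so roommate i contributes w_i if α_i > 1, else 0.
α_i > 1 for i ∈ {1, 2}; NE contributions (9, 20, 0), G = 29.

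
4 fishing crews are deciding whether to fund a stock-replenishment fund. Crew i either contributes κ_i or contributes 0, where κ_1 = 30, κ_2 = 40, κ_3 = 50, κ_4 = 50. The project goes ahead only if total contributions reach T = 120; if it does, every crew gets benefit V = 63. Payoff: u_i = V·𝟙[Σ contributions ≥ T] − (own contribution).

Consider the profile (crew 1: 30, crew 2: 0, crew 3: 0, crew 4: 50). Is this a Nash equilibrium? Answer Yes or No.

Total = 80 < 120: not provided.
Crew 1 (pledges 30, payoff -30): dropping to 0 → total 50, payoff 0. Profitable deviation.

No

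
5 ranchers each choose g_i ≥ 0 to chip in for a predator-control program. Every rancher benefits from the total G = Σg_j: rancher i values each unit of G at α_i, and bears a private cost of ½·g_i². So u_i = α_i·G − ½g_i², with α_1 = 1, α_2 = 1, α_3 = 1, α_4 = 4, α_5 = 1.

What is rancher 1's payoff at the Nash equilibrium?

Rancher i's FOC: ∂u_i/∂g_i = α_i − g_i = 0, so g_i* = α_i.
NE contributions = (1, 1, 1, 4, 1); G = 8.
u_1 = α_1·G − ½·(g_1)² = 1·8 − ½·1² = 7.5.

7.5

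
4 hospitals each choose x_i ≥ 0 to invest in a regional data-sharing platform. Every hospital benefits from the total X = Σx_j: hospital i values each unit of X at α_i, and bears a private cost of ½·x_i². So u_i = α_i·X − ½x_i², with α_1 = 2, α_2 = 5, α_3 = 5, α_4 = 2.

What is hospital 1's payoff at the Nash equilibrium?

26

Hospital i's FOC: ∂u_i/∂x_i = α_i − x_i = 0, so x_i* = α_i.
NE contributions = (2, 5, 5, 2); X = 14.
u_1 = α_1·X − ½·(x_1)² = 2·14 − ½·2² = 26.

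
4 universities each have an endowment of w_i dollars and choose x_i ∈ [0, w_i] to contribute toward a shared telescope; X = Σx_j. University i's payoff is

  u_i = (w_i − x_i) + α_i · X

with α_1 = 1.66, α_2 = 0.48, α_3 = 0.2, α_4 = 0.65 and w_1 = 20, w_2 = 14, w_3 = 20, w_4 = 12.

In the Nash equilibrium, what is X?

20

∂u_i/∂x_i = α_i − 1, so university i contributes w_i if α_i > 1, else 0.
α_i > 1 for i ∈ {1}; NE contributions (20, 0, 0, 0), X = 20.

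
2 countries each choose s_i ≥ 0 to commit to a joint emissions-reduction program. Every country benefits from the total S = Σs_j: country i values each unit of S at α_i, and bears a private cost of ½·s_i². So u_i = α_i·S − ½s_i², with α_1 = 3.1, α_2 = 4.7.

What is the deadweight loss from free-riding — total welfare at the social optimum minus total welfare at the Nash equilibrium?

Country i's FOC: ∂u_i/∂s_i = α_i − s_i = 0, so s_i* = α_i.
NE contributions = (3.1, 4.7); S = 7.8.
W^NE = (Σα)·S − ½Σα_i² = 7.8² − ½·31.7 = 44.99.
Planner sets s_i = Σα_j = 7.8 for every i, so S^SO = 2·7.8 = 15.6.
W^SO = (Σα)·S^SO − ½·2·(Σα)² = (2/2)·7.8² = 60.84.
Deadweight loss = W^SO − W^NE = 15.85.

15.85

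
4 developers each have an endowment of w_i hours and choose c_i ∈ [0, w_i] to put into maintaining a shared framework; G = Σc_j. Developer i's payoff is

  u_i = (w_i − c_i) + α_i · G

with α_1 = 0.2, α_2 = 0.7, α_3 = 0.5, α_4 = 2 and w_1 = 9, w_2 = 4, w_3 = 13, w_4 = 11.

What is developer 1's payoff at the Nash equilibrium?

11.2

∂u_i/∂c_i = α_i − 1, so developer i contributes w_i if α_i > 1, else 0.
α_i > 1 for i ∈ {4}; NE contributions (0, 0, 0, 11), G = 11.
u_1 = (9 − 0) + 0.2·11 = 11.2.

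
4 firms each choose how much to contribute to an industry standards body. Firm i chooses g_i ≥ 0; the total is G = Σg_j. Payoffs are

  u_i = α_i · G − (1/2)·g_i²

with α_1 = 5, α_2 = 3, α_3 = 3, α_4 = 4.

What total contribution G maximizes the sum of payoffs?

60

Planner FOC: ∂(Σu_j)/∂g_i = (Σα_j) − g_i = 0, so g_i^SO = Σα_j = 15 for every i; G^SO = 60.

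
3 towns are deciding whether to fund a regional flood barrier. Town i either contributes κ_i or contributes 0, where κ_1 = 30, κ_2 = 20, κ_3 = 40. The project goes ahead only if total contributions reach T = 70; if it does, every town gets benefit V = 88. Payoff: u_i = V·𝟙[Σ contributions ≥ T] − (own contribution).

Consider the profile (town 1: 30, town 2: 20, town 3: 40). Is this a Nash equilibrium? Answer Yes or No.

No

Total = 90 ≥ 70: provided.
Town 1 (pledges 30, payoff 58): dropping to 0 → total 60, payoff 0. No gain.
Town 2 (pledges 20, payoff 68): dropping to 0 → total 70, payoff 88. Profitable deviation.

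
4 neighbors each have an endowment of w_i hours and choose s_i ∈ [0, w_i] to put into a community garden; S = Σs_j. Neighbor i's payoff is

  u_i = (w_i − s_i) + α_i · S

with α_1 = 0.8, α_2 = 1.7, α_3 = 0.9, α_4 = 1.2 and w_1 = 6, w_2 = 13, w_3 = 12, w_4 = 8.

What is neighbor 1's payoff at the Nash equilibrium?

∂u_i/∂s_i = α_i − 1, so neighbor i contributes w_i if α_i > 1, else 0.
α_i > 1 for i ∈ {2, 4}; NE contributions (0, 13, 0, 8), S = 21.
u_1 = (6 − 0) + 0.8·21 = 22.8.

22.8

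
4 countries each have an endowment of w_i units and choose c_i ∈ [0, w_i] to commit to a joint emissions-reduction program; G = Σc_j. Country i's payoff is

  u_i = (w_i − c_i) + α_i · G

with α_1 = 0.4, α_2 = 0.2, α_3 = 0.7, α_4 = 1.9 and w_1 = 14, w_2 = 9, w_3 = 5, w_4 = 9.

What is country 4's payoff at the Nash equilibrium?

∂u_i/∂c_i = α_i − 1, so country i contributes w_i if α_i > 1, else 0.
α_i > 1 for i ∈ {4}; NE contributions (0, 0, 0, 9), G = 9.
u_4 = (9 − 9) + 1.9·9 = 17.1.

17.1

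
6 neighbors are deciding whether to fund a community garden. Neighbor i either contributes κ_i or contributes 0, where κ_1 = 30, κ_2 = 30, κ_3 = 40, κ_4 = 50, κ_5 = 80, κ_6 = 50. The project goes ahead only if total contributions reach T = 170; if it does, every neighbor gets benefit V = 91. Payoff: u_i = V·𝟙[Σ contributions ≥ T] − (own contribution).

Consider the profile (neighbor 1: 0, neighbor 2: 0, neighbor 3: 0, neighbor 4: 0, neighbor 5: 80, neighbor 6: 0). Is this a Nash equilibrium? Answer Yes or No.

Total = 80 < 170: not provided.
Neighbor 1 (pledges 0, payoff 0): pledging 30 → total 110, payoff -30. No gain.
Neighbor 2 (pledges 0, payoff 0): pledging 30 → total 110, payoff -30. No gain.
Neighbor 3 (pledges 0, payoff 0): pledging 40 → total 120, payoff -40. No gain.
Neighbor 4 (pledges 0, payoff 0): pledging 50 → total 130, payoff -50. No gain.
Neighbor 5 (pledges 80, payoff -80): dropping to 0 → total 0, payoff 0. Profitable deviation.

No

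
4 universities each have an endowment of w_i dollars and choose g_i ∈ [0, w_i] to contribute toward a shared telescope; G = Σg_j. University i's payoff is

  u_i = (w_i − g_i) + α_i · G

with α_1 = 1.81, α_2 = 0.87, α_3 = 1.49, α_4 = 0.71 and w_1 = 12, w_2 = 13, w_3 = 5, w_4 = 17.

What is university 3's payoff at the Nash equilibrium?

25.33

∂u_i/∂g_i = α_i − 1, so university i contributes w_i if α_i > 1, else 0.
α_i > 1 for i ∈ {1, 3}; NE contributions (12, 0, 5, 0), G = 17.
u_3 = (5 − 5) + 1.49·17 = 25.33.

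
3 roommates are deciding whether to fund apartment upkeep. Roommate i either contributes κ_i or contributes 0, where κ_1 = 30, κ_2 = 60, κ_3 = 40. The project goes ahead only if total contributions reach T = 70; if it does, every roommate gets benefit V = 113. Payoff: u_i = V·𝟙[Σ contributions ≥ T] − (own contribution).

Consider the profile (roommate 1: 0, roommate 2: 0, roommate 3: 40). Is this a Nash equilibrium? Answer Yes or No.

Total = 40 < 70: not provided.
Roommate 1 (pledges 0, payoff 0): pledging 30 → total 70, payoff 83. Profitable deviation.

No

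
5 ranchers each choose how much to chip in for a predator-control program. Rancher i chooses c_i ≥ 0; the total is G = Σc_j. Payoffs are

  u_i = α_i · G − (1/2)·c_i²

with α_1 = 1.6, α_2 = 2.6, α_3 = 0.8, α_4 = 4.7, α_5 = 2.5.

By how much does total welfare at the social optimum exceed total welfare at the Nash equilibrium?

Rancher i's FOC: ∂u_i/∂c_i = α_i − c_i = 0, so c_i* = α_i.
NE contributions = (1.6, 2.6, 0.8, 4.7, 2.5); G = 12.2.
W^NE = (Σα)·G − ½Σα_i² = 12.2² − ½·38.3 = 129.69.
Planner sets c_i = Σα_j = 12.2 for every i, so G^SO = 5·12.2 = 61.
W^SO = (Σα)·G^SO − ½·5·(Σα)² = (5/2)·12.2² = 372.1.
Deadweight loss = W^SO − W^NE = 242.41.

242.41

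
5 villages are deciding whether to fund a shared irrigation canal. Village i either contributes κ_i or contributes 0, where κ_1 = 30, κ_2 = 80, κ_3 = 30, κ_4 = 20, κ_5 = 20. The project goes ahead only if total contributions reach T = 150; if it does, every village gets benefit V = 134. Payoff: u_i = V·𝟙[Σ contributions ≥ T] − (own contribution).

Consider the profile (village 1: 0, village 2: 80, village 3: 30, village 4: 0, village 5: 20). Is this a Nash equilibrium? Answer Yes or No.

No

Total = 130 < 150: not provided.
Village 1 (pledges 0, payoff 0): pledging 30 → total 160, payoff 104. Profitable deviation.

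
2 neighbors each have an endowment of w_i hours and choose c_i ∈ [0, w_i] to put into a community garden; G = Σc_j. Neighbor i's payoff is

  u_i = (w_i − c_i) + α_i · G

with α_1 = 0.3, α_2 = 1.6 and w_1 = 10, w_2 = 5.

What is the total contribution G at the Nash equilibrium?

∂u_i/∂c_i = α_i − 1, so neighbor i contributes w_i if α_i > 1, else 0.
α_i > 1 for i ∈ {2}; NE contributions (0, 5), G = 5.

5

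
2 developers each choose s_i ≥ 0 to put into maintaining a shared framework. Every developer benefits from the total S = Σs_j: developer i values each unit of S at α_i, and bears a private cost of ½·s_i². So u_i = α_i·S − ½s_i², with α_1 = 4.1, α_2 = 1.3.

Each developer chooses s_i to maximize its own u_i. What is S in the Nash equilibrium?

5.4

Developer i's FOC: ∂u_i/∂s_i = α_i − s_i = 0, so s_i* = α_i.
NE contributions = (4.1, 1.3); S = 5.4.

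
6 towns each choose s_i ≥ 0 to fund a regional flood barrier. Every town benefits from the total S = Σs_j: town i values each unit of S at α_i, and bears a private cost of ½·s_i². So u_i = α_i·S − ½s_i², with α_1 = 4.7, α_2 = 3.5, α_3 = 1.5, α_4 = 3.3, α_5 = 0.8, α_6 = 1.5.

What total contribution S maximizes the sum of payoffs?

91.8

Planner FOC: ∂(Σu_j)/∂s_i = (Σα_j) − s_i = 0, so s_i^SO = Σα_j = 15.3 for every i; S^SO = 91.8.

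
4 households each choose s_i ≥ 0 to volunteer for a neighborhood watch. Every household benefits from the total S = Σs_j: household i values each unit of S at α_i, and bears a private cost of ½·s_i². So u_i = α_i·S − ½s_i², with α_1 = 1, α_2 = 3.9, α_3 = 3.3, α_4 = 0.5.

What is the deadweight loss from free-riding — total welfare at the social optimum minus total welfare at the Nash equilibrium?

Household i's FOC: ∂u_i/∂s_i = α_i − s_i = 0, so s_i* = α_i.
NE contributions = (1, 3.9, 3.3, 0.5); S = 8.7.
W^NE = (Σα)·S − ½Σα_i² = 8.7² − ½·27.35 = 62.015.
Planner sets s_i = Σα_j = 8.7 for every i, so S^SO = 4·8.7 = 34.8.
W^SO = (Σα)·S^SO − ½·4·(Σα)² = (4/2)·8.7² = 151.38.
Deadweight loss = W^SO − W^NE = 89.365.

89.365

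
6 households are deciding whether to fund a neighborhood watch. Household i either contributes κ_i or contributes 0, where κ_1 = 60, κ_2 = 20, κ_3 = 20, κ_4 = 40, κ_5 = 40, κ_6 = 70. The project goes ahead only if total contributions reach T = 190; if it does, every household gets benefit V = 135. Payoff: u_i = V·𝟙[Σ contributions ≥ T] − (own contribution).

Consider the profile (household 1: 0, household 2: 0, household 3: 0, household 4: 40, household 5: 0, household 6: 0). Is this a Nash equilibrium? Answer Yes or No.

No

Total = 40 < 190: not provided.
Household 1 (pledges 0, payoff 0): pledging 60 → total 100, payoff -60. No gain.
Household 2 (pledges 0, payoff 0): pledging 20 → total 60, payoff -20. No gain.
Household 3 (pledges 0, payoff 0): pledging 20 → total 60, payoff -20. No gain.
Household 4 (pledges 40, payoff -40): dropping to 0 → total 0, payoff 0. Profitable deviation.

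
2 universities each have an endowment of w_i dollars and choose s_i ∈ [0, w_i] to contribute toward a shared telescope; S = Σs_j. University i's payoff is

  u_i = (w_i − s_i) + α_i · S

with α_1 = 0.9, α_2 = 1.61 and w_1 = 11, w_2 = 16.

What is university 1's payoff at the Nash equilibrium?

∂u_i/∂s_i = α_i − 1, so university i contributes w_i if α_i > 1, else 0.
α_i > 1 for i ∈ {2}; NE contributions (0, 16), S = 16.
u_1 = (11 − 0) + 0.9·16 = 25.4.

25.4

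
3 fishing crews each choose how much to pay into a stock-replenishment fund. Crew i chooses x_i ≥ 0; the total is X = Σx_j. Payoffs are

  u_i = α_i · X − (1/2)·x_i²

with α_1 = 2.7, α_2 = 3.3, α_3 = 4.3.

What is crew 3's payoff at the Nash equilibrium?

Crew i's FOC: ∂u_i/∂x_i = α_i − x_i = 0, so x_i* = α_i.
NE contributions = (2.7, 3.3, 4.3); X = 10.3.
u_3 = α_3·X − ½·(x_3)² = 4.3·10.3 − ½·4.3² = 35.045.

35.045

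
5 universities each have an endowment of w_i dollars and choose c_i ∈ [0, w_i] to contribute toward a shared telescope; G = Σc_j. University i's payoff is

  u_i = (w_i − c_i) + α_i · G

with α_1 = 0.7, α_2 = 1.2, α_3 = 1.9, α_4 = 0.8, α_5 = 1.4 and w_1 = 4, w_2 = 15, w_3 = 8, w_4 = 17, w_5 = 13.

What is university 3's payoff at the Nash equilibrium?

∂u_i/∂c_i = α_i − 1, so university i contributes w_i if α_i > 1, else 0.
α_i > 1 for i ∈ {2, 3, 5}; NE contributions (0, 15, 8, 0, 13), G = 36.
u_3 = (8 − 8) + 1.9·36 = 68.4.

68.4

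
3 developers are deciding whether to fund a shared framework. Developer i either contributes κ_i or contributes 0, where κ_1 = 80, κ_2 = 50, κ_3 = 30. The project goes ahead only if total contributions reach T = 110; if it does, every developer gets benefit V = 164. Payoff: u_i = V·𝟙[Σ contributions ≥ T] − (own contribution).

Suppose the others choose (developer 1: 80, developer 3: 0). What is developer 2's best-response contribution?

50

Others' total = 80. Contributing 50 brings total to 130 ≥ 110: gain V − κ_2 = 114.
Best response: 50.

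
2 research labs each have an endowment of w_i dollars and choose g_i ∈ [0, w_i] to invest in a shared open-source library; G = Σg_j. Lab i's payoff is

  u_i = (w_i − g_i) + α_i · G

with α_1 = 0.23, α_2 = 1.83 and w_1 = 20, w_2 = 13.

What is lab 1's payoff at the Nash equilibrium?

∂u_i/∂g_i = α_i − 1, so lab i contributes w_i if α_i > 1, else 0.
α_i > 1 for i ∈ {2}; NE contributions (0, 13), G = 13.
u_1 = (20 − 0) + 0.23·13 = 22.99.

22.99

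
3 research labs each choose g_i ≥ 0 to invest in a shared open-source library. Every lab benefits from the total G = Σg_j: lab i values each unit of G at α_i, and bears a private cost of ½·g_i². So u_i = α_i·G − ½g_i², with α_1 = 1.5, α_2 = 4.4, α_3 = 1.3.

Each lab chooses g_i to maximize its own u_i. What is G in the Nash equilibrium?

7.2

Lab i's FOC: ∂u_i/∂g_i = α_i − g_i = 0, so g_i* = α_i.
NE contributions = (1.5, 4.4, 1.3); G = 7.2.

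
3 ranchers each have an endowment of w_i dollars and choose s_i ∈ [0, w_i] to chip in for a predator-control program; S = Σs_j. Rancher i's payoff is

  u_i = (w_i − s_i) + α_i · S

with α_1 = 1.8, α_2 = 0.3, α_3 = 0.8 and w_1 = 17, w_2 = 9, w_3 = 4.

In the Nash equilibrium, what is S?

17

∂u_i/∂s_i = α_i − 1, so rancher i contributes w_i if α_i > 1, else 0.
α_i > 1 for i ∈ {1}; NE contributions (17, 0, 0), S = 17.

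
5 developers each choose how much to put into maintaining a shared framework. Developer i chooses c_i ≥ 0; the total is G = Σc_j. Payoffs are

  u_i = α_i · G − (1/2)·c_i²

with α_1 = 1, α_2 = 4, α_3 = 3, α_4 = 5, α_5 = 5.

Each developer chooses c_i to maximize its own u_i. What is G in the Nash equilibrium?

18

Developer i's FOC: ∂u_i/∂c_i = α_i − c_i = 0, so c_i* = α_i.
NE contributions = (1, 4, 3, 5, 5); G = 18.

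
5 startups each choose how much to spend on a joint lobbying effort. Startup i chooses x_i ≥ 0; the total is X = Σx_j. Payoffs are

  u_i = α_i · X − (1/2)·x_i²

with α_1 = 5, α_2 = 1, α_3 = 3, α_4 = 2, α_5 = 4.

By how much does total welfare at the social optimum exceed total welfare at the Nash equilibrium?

Startup i's FOC: ∂u_i/∂x_i = α_i − x_i = 0, so x_i* = α_i.
NE contributions = (5, 1, 3, 2, 4); X = 15.
W^NE = (Σα)·X − ½Σα_i² = 15² − ½·55 = 197.5.
Planner sets x_i = Σα_j = 15 for every i, so X^SO = 5·15 = 75.
W^SO = (Σα)·X^SO − ½·5·(Σα)² = (5/2)·15² = 562.5.
Deadweight loss = W^SO − W^NE = 365.

365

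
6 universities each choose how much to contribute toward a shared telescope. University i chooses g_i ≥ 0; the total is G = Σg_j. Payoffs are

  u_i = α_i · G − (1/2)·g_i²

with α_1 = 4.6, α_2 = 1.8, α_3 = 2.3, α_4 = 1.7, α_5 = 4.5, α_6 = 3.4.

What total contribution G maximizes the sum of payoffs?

109.8

Planner FOC: ∂(Σu_j)/∂g_i = (Σα_j) − g_i = 0, so g_i^SO = Σα_j = 18.3 for every i; G^SO = 109.8.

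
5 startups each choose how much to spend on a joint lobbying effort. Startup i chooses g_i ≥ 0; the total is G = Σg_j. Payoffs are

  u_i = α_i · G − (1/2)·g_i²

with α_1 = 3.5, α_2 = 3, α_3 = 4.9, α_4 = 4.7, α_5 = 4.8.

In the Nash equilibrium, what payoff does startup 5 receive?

Startup i's FOC: ∂u_i/∂g_i = α_i − g_i = 0, so g_i* = α_i.
NE contributions = (3.5, 3, 4.9, 4.7, 4.8); G = 20.9.
u_5 = α_5·G − ½·(g_5)² = 4.8·20.9 − ½·4.8² = 88.8.

88.8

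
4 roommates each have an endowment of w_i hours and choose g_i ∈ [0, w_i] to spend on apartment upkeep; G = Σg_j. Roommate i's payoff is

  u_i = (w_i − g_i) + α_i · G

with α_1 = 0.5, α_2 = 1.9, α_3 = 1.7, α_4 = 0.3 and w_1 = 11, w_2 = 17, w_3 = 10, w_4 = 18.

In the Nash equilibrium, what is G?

∂u_i/∂g_i = α_i − 1, so roommate i contributes w_i if α_i > 1, else 0.
α_i > 1 for i ∈ {2, 3}; NE contributions (0, 17, 10, 0), G = 27.

27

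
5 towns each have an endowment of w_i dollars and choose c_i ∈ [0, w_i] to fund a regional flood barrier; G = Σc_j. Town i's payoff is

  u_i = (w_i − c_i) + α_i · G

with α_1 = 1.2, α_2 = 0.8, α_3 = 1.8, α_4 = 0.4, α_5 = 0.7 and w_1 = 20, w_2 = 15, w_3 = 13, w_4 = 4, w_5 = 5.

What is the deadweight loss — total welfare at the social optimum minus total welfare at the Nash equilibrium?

93.6

∂u_i/∂c_i = α_i − 1, so town i contributes w_i if α_i > 1, else 0.
α_i > 1 for i ∈ {1, 3}; NE contributions (20, 0, 13, 0, 0), G = 33.
W^NE = Σw_i − G^NE + (Σα_i)·G^NE = 57 + 3.9·33 = 185.7.
Planner: ∂(Σu_j)/∂c_i = Σα_j − 1 = 3.9 > 0, so everyone contributes w_i; G^SO = 57, W^SO = 57 + 3.9·57 = 279.3.
Deadweight loss = 93.6.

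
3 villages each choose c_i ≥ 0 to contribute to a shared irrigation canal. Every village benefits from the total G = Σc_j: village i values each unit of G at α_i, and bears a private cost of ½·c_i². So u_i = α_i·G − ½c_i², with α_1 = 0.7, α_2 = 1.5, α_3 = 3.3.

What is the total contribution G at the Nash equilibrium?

5.5

Village i's FOC: ∂u_i/∂c_i = α_i − c_i = 0, so c_i* = α_i.
NE contributions = (0.7, 1.5, 3.3); G = 5.5.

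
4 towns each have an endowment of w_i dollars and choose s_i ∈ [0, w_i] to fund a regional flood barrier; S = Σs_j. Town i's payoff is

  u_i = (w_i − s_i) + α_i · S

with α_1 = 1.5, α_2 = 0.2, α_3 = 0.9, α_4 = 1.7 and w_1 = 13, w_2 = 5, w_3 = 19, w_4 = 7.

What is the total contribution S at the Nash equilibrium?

20

∂u_i/∂s_i = α_i − 1, so town i contributes w_i if α_i > 1, else 0.
α_i > 1 for i ∈ {1, 4}; NE contributions (13, 0, 0, 7), S = 20.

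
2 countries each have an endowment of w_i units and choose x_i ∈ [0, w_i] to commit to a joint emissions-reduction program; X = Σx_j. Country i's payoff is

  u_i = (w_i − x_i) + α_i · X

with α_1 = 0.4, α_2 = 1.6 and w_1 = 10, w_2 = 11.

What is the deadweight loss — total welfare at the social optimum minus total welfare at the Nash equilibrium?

10

∂u_i/∂x_i = α_i − 1, so country i contributes w_i if α_i > 1, else 0.
α_i > 1 for i ∈ {2}; NE contributions (0, 11), X = 11.
W^NE = Σw_i − X^NE + (Σα_i)·X^NE = 21 + 1·11 = 32.
Planner: ∂(Σu_j)/∂x_i = Σα_j − 1 = 1 > 0, so everyone contributes w_i; X^SO = 21, W^SO = 21 + 1·21 = 42.
Deadweight loss = 10.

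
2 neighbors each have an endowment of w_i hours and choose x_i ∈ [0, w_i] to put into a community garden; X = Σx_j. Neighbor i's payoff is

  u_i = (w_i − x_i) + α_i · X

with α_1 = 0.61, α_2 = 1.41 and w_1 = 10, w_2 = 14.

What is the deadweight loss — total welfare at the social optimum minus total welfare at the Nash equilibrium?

10.2

∂u_i/∂x_i = α_i − 1, so neighbor i contributes w_i if α_i > 1, else 0.
α_i > 1 for i ∈ {2}; NE contributions (0, 14), X = 14.
W^NE = Σw_i − X^NE + (Σα_i)·X^NE = 24 + 1.02·14 = 38.28.
Planner: ∂(Σu_j)/∂x_i = Σα_j − 1 = 1.02 > 0, so everyone contributes w_i; X^SO = 24, W^SO = 24 + 1.02·24 = 48.48.
Deadweight loss = 10.2.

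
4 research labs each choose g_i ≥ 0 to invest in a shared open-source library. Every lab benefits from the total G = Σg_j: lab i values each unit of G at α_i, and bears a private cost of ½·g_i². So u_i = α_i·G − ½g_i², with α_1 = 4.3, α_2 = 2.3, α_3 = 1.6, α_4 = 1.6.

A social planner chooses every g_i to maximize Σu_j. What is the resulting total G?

Planner FOC: ∂(Σu_j)/∂g_i = (Σα_j) − g_i = 0, so g_i^SO = Σα_j = 9.8 for every i; G^SO = 39.2.

39.2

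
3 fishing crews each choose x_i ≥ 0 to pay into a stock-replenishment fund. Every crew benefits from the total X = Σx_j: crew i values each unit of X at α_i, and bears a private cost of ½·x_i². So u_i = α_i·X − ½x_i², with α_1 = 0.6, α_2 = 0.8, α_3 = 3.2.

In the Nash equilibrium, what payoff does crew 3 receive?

Crew i's FOC: ∂u_i/∂x_i = α_i − x_i = 0, so x_i* = α_i.
NE contributions = (0.6, 0.8, 3.2); X = 4.6.
u_3 = α_3·X − ½·(x_3)² = 3.2·4.6 − ½·3.2² = 9.6.

9.6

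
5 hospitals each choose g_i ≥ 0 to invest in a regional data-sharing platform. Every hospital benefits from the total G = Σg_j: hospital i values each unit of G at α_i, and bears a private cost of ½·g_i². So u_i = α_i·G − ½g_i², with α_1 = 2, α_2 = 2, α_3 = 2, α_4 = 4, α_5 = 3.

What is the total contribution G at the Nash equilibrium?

Hospital i's FOC: ∂u_i/∂g_i = α_i − g_i = 0, so g_i* = α_i.
NE contributions = (2, 2, 2, 4, 3); G = 13.

13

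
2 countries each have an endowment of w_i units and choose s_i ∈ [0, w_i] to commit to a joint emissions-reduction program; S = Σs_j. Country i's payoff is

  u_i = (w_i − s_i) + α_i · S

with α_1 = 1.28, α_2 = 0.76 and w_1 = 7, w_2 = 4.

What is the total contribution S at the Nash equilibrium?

∂u_i/∂s_i = α_i − 1, so country i contributes w_i if α_i > 1, else 0.
α_i > 1 for i ∈ {1}; NE contributions (7, 0), S = 7.

7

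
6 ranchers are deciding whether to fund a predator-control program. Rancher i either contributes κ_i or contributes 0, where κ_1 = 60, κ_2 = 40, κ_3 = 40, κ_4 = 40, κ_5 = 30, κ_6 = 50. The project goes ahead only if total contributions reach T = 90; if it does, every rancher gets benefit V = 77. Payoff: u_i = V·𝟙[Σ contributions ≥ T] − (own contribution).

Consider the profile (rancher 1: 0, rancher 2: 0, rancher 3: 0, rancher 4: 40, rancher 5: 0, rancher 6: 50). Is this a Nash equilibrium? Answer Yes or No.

Yes

Total = 90 ≥ 90: provided.
Rancher 1 (pledges 0, payoff 77): pledging 60 → total 150, payoff 17. No gain.
Rancher 2 (pledges 0, payoff 77): pledging 40 → total 130, payoff 37. No gain.
Rancher 3 (pledges 0, payoff 77): pledging 40 → total 130, payoff 37. No gain.
Rancher 4 (pledges 40, payoff 37): dropping to 0 → total 50, payoff 0. No gain.
Rancher 5 (pledges 0, payoff 77): pledging 30 → total 120, payoff 47. No gain.
Rancher 6 (pledges 50, payoff 27): dropping to 0 → total 40, payoff 0. No gain.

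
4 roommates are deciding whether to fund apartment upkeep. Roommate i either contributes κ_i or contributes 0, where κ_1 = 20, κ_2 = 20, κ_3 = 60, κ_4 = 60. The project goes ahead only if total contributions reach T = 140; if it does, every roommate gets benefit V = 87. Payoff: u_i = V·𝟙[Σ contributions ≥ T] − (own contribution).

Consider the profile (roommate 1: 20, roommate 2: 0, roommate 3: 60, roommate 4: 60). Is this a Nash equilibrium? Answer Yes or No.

Total = 140 ≥ 140: provided.
Roommate 1 (pledges 20, payoff 67): dropping to 0 → total 120, payoff 0. No gain.
Roommate 2 (pledges 0, payoff 87): pledging 20 → total 160, payoff 67. No gain.
Roommate 3 (pledges 60, payoff 27): dropping to 0 → total 80, payoff 0. No gain.
Roommate 4 (pledges 60, payoff 27): dropping to 0 → total 80, payoff 0. No gain.

Yes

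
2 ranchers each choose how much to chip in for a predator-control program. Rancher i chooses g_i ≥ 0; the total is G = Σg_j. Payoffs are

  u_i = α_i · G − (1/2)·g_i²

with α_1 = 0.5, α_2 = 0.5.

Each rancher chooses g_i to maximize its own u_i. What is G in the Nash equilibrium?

Rancher i's FOC: ∂u_i/∂g_i = α_i − g_i = 0, so g_i* = α_i.
NE contributions = (0.5, 0.5); G = 1.

1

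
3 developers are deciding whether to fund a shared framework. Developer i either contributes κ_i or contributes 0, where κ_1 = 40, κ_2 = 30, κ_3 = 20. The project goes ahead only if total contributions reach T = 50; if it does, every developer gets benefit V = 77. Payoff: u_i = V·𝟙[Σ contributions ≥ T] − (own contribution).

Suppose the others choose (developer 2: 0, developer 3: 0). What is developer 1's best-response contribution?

Others' total = 0. Even contributing 40 gives 40 < 50: no benefit either way.
Best response: 0.

0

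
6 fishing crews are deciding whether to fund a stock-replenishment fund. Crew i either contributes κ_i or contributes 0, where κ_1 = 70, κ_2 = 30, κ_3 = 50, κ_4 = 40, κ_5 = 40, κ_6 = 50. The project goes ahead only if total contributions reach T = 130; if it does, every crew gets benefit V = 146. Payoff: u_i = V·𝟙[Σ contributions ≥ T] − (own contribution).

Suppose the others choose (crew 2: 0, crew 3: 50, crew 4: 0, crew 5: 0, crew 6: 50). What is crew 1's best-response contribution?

70

Others' total = 100. Contributing 70 brings total to 170 ≥ 130: gain V − κ_1 = 76.
Best response: 70.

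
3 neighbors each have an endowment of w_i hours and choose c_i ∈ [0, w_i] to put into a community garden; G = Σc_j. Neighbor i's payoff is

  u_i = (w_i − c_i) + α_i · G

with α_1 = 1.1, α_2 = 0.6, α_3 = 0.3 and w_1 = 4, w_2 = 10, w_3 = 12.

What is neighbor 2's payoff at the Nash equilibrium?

∂u_i/∂c_i = α_i − 1, so neighbor i contributes w_i if α_i > 1, else 0.
α_i > 1 for i ∈ {1}; NE contributions (4, 0, 0), G = 4.
u_2 = (10 − 0) + 0.6·4 = 12.4.

12.4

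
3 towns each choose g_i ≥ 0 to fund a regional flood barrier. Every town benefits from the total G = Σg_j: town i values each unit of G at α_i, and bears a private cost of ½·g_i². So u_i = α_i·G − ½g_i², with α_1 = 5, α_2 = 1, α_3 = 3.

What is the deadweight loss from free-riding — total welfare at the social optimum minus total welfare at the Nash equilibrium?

58

Town i's FOC: ∂u_i/∂g_i = α_i − g_i = 0, so g_i* = α_i.
NE contributions = (5, 1, 3); G = 9.
W^NE = (Σα)·G − ½Σα_i² = 9² − ½·35 = 63.5.
Planner sets g_i = Σα_j = 9 for every i, so G^SO = 3·9 = 27.
W^SO = (Σα)·G^SO − ½·3·(Σα)² = (3/2)·9² = 121.5.
Deadweight loss = W^SO − W^NE = 58.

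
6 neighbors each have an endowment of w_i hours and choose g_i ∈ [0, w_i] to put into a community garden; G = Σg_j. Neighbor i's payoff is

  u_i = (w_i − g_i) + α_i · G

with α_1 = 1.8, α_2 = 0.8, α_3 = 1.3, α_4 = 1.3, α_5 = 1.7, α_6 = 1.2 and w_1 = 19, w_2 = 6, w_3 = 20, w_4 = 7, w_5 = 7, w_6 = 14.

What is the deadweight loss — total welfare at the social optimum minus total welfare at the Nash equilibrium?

∂u_i/∂g_i = α_i − 1, so neighbor i contributes w_i if α_i > 1, else 0.
α_i > 1 for i ∈ {1, 3, 4, 5, 6}; NE contributions (19, 0, 20, 7, 7, 14), G = 67.
W^NE = Σw_i − G^NE + (Σα_i)·G^NE = 73 + 7.1·67 = 548.7.
Planner: ∂(Σu_j)/∂g_i = Σα_j − 1 = 7.1 > 0, so everyone contributes w_i; G^SO = 73, W^SO = 73 + 7.1·73 = 591.3.
Deadweight loss = 42.6.

42.6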